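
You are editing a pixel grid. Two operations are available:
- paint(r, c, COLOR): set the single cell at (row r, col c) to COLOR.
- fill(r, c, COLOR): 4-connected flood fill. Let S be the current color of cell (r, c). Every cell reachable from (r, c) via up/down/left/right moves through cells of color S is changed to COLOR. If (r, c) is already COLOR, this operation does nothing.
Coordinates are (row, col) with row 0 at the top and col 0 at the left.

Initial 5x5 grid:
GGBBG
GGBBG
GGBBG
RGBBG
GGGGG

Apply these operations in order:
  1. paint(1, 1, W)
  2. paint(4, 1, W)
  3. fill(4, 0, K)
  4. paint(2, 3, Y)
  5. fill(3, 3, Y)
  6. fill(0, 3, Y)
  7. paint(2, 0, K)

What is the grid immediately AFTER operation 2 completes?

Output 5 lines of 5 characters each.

After op 1 paint(1,1,W):
GGBBG
GWBBG
GGBBG
RGBBG
GGGGG
After op 2 paint(4,1,W):
GGBBG
GWBBG
GGBBG
RGBBG
GWGGG

Answer: GGBBG
GWBBG
GGBBG
RGBBG
GWGGG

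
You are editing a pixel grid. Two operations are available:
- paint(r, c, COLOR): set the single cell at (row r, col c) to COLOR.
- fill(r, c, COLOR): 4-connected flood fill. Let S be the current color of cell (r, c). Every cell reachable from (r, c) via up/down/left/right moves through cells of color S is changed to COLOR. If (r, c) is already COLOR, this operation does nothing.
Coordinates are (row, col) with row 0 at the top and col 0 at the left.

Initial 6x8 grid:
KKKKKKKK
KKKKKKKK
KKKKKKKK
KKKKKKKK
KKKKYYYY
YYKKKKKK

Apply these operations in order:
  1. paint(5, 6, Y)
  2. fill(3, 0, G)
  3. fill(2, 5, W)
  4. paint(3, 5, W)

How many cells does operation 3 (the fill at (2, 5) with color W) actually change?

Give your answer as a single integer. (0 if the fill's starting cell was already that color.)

Answer: 40

Derivation:
After op 1 paint(5,6,Y):
KKKKKKKK
KKKKKKKK
KKKKKKKK
KKKKKKKK
KKKKYYYY
YYKKKKYK
After op 2 fill(3,0,G) [40 cells changed]:
GGGGGGGG
GGGGGGGG
GGGGGGGG
GGGGGGGG
GGGGYYYY
YYGGGGYK
After op 3 fill(2,5,W) [40 cells changed]:
WWWWWWWW
WWWWWWWW
WWWWWWWW
WWWWWWWW
WWWWYYYY
YYWWWWYK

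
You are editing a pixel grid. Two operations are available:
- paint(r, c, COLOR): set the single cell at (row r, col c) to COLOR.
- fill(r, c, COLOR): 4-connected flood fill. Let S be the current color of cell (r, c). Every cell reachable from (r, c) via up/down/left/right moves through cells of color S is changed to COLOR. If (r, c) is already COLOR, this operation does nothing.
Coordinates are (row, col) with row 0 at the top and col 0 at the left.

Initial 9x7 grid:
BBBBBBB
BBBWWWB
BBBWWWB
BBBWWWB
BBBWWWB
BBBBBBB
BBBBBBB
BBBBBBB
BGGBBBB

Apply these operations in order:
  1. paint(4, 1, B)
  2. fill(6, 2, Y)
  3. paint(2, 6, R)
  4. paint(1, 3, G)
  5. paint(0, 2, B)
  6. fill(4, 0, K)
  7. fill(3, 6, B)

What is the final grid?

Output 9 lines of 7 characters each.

Answer: BBBYYYY
BBBGWWY
BBBWWWR
BBBWWWB
BBBWWWB
BBBBBBB
BBBBBBB
BBBBBBB
BGGBBBB

Derivation:
After op 1 paint(4,1,B):
BBBBBBB
BBBWWWB
BBBWWWB
BBBWWWB
BBBWWWB
BBBBBBB
BBBBBBB
BBBBBBB
BGGBBBB
After op 2 fill(6,2,Y) [49 cells changed]:
YYYYYYY
YYYWWWY
YYYWWWY
YYYWWWY
YYYWWWY
YYYYYYY
YYYYYYY
YYYYYYY
YGGYYYY
After op 3 paint(2,6,R):
YYYYYYY
YYYWWWY
YYYWWWR
YYYWWWY
YYYWWWY
YYYYYYY
YYYYYYY
YYYYYYY
YGGYYYY
After op 4 paint(1,3,G):
YYYYYYY
YYYGWWY
YYYWWWR
YYYWWWY
YYYWWWY
YYYYYYY
YYYYYYY
YYYYYYY
YGGYYYY
After op 5 paint(0,2,B):
YYBYYYY
YYYGWWY
YYYWWWR
YYYWWWY
YYYWWWY
YYYYYYY
YYYYYYY
YYYYYYY
YGGYYYY
After op 6 fill(4,0,K) [42 cells changed]:
KKBYYYY
KKKGWWY
KKKWWWR
KKKWWWK
KKKWWWK
KKKKKKK
KKKKKKK
KKKKKKK
KGGKKKK
After op 7 fill(3,6,B) [42 cells changed]:
BBBYYYY
BBBGWWY
BBBWWWR
BBBWWWB
BBBWWWB
BBBBBBB
BBBBBBB
BBBBBBB
BGGBBBB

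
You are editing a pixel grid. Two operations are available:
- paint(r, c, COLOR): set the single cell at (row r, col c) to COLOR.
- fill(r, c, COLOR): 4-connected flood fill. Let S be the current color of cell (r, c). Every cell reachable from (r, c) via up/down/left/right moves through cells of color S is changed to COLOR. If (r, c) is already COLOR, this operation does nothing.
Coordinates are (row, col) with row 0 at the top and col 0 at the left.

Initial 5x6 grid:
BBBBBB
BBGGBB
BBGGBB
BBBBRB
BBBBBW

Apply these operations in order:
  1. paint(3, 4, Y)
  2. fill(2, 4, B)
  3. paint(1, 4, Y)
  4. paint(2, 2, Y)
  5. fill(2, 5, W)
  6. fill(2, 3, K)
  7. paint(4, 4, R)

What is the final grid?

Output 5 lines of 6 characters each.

After op 1 paint(3,4,Y):
BBBBBB
BBGGBB
BBGGBB
BBBBYB
BBBBBW
After op 2 fill(2,4,B) [0 cells changed]:
BBBBBB
BBGGBB
BBGGBB
BBBBYB
BBBBBW
After op 3 paint(1,4,Y):
BBBBBB
BBGGYB
BBGGBB
BBBBYB
BBBBBW
After op 4 paint(2,2,Y):
BBBBBB
BBGGYB
BBYGBB
BBBBYB
BBBBBW
After op 5 fill(2,5,W) [23 cells changed]:
WWWWWW
WWGGYW
WWYGWW
WWWWYW
WWWWWW
After op 6 fill(2,3,K) [3 cells changed]:
WWWWWW
WWKKYW
WWYKWW
WWWWYW
WWWWWW
After op 7 paint(4,4,R):
WWWWWW
WWKKYW
WWYKWW
WWWWYW
WWWWRW

Answer: WWWWWW
WWKKYW
WWYKWW
WWWWYW
WWWWRW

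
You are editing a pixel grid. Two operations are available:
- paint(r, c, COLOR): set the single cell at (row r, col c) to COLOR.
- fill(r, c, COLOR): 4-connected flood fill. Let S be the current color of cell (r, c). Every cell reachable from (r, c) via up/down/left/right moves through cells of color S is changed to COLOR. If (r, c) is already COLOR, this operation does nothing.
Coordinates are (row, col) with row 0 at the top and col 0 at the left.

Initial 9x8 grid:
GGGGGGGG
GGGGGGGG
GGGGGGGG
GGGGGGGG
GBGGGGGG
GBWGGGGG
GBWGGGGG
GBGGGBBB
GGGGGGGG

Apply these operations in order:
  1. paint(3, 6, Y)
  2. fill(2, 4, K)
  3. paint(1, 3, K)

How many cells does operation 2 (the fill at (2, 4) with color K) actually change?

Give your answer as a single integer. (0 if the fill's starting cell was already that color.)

After op 1 paint(3,6,Y):
GGGGGGGG
GGGGGGGG
GGGGGGGG
GGGGGGYG
GBGGGGGG
GBWGGGGG
GBWGGGGG
GBGGGBBB
GGGGGGGG
After op 2 fill(2,4,K) [62 cells changed]:
KKKKKKKK
KKKKKKKK
KKKKKKKK
KKKKKKYK
KBKKKKKK
KBWKKKKK
KBWKKKKK
KBKKKBBB
KKKKKKKK

Answer: 62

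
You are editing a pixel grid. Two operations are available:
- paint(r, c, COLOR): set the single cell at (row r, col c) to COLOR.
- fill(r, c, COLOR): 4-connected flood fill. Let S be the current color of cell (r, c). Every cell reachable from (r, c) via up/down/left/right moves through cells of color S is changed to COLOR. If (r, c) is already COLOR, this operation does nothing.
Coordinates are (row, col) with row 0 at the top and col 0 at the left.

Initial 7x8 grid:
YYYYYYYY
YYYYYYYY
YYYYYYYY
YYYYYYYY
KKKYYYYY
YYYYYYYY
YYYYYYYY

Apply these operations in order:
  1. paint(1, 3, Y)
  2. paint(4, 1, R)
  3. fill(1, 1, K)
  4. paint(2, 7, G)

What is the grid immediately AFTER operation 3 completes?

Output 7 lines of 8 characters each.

After op 1 paint(1,3,Y):
YYYYYYYY
YYYYYYYY
YYYYYYYY
YYYYYYYY
KKKYYYYY
YYYYYYYY
YYYYYYYY
After op 2 paint(4,1,R):
YYYYYYYY
YYYYYYYY
YYYYYYYY
YYYYYYYY
KRKYYYYY
YYYYYYYY
YYYYYYYY
After op 3 fill(1,1,K) [53 cells changed]:
KKKKKKKK
KKKKKKKK
KKKKKKKK
KKKKKKKK
KRKKKKKK
KKKKKKKK
KKKKKKKK

Answer: KKKKKKKK
KKKKKKKK
KKKKKKKK
KKKKKKKK
KRKKKKKK
KKKKKKKK
KKKKKKKK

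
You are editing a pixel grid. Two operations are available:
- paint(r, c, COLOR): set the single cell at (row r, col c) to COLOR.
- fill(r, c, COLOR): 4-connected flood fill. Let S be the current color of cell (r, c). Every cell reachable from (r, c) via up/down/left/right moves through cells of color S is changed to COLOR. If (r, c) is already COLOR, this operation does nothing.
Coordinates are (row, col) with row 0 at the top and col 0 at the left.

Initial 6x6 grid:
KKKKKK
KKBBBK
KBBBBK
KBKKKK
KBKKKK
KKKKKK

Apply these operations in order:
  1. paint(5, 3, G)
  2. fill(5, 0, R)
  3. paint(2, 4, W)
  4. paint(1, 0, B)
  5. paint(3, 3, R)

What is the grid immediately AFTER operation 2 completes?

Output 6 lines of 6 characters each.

After op 1 paint(5,3,G):
KKKKKK
KKBBBK
KBBBBK
KBKKKK
KBKKKK
KKKGKK
After op 2 fill(5,0,R) [26 cells changed]:
RRRRRR
RRBBBR
RBBBBR
RBRRRR
RBRRRR
RRRGRR

Answer: RRRRRR
RRBBBR
RBBBBR
RBRRRR
RBRRRR
RRRGRR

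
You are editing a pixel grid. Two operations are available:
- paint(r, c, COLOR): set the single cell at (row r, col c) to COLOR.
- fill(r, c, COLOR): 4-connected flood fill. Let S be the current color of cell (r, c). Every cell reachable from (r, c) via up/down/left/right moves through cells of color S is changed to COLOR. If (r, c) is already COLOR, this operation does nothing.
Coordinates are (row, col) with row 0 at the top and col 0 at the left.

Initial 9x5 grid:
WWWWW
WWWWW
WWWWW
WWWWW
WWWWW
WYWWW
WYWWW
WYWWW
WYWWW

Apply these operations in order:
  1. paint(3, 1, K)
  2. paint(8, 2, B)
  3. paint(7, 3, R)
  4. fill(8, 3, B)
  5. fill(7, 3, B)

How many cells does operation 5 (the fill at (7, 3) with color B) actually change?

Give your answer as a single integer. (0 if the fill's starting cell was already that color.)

After op 1 paint(3,1,K):
WWWWW
WWWWW
WWWWW
WKWWW
WWWWW
WYWWW
WYWWW
WYWWW
WYWWW
After op 2 paint(8,2,B):
WWWWW
WWWWW
WWWWW
WKWWW
WWWWW
WYWWW
WYWWW
WYWWW
WYBWW
After op 3 paint(7,3,R):
WWWWW
WWWWW
WWWWW
WKWWW
WWWWW
WYWWW
WYWWW
WYWRW
WYBWW
After op 4 fill(8,3,B) [38 cells changed]:
BBBBB
BBBBB
BBBBB
BKBBB
BBBBB
BYBBB
BYBBB
BYBRB
BYBBB
After op 5 fill(7,3,B) [1 cells changed]:
BBBBB
BBBBB
BBBBB
BKBBB
BBBBB
BYBBB
BYBBB
BYBBB
BYBBB

Answer: 1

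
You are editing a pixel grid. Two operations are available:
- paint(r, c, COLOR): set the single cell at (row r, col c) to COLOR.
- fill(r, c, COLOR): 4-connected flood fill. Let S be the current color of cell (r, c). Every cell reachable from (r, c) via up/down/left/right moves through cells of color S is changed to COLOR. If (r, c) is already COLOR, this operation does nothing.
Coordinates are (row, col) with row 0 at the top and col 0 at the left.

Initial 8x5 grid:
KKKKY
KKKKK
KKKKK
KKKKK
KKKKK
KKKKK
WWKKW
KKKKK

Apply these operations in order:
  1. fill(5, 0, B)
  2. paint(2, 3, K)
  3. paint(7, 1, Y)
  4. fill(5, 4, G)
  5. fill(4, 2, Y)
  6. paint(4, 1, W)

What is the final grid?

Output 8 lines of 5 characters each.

After op 1 fill(5,0,B) [36 cells changed]:
BBBBY
BBBBB
BBBBB
BBBBB
BBBBB
BBBBB
WWBBW
BBBBB
After op 2 paint(2,3,K):
BBBBY
BBBBB
BBBKB
BBBBB
BBBBB
BBBBB
WWBBW
BBBBB
After op 3 paint(7,1,Y):
BBBBY
BBBBB
BBBKB
BBBBB
BBBBB
BBBBB
WWBBW
BYBBB
After op 4 fill(5,4,G) [33 cells changed]:
GGGGY
GGGGG
GGGKG
GGGGG
GGGGG
GGGGG
WWGGW
BYGGG
After op 5 fill(4,2,Y) [33 cells changed]:
YYYYY
YYYYY
YYYKY
YYYYY
YYYYY
YYYYY
WWYYW
BYYYY
After op 6 paint(4,1,W):
YYYYY
YYYYY
YYYKY
YYYYY
YWYYY
YYYYY
WWYYW
BYYYY

Answer: YYYYY
YYYYY
YYYKY
YYYYY
YWYYY
YYYYY
WWYYW
BYYYY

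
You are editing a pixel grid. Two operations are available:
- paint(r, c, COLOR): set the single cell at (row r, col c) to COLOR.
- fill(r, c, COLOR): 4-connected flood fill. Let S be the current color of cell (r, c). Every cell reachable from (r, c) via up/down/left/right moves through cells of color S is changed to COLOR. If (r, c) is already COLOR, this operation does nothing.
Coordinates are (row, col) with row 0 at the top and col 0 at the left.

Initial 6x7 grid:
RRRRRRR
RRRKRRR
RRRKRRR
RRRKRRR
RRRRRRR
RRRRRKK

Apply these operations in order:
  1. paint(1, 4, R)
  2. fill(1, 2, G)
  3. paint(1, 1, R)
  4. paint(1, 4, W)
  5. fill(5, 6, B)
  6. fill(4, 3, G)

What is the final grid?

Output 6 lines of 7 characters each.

After op 1 paint(1,4,R):
RRRRRRR
RRRKRRR
RRRKRRR
RRRKRRR
RRRRRRR
RRRRRKK
After op 2 fill(1,2,G) [37 cells changed]:
GGGGGGG
GGGKGGG
GGGKGGG
GGGKGGG
GGGGGGG
GGGGGKK
After op 3 paint(1,1,R):
GGGGGGG
GRGKGGG
GGGKGGG
GGGKGGG
GGGGGGG
GGGGGKK
After op 4 paint(1,4,W):
GGGGGGG
GRGKWGG
GGGKGGG
GGGKGGG
GGGGGGG
GGGGGKK
After op 5 fill(5,6,B) [2 cells changed]:
GGGGGGG
GRGKWGG
GGGKGGG
GGGKGGG
GGGGGGG
GGGGGBB
After op 6 fill(4,3,G) [0 cells changed]:
GGGGGGG
GRGKWGG
GGGKGGG
GGGKGGG
GGGGGGG
GGGGGBB

Answer: GGGGGGG
GRGKWGG
GGGKGGG
GGGKGGG
GGGGGGG
GGGGGBB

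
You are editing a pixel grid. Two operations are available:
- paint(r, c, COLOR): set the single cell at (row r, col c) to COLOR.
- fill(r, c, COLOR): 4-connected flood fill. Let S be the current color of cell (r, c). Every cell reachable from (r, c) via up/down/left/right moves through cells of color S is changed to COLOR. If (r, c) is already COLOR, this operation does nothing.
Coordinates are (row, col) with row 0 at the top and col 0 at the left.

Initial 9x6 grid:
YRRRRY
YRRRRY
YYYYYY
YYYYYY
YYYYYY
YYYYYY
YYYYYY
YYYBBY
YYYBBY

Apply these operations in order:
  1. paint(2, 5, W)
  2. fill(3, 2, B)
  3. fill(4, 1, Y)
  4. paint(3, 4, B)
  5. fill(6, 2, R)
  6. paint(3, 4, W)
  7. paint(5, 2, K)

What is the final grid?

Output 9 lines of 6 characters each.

After op 1 paint(2,5,W):
YRRRRY
YRRRRY
YYYYYW
YYYYYY
YYYYYY
YYYYYY
YYYYYY
YYYBBY
YYYBBY
After op 2 fill(3,2,B) [39 cells changed]:
BRRRRY
BRRRRY
BBBBBW
BBBBBB
BBBBBB
BBBBBB
BBBBBB
BBBBBB
BBBBBB
After op 3 fill(4,1,Y) [43 cells changed]:
YRRRRY
YRRRRY
YYYYYW
YYYYYY
YYYYYY
YYYYYY
YYYYYY
YYYYYY
YYYYYY
After op 4 paint(3,4,B):
YRRRRY
YRRRRY
YYYYYW
YYYYBY
YYYYYY
YYYYYY
YYYYYY
YYYYYY
YYYYYY
After op 5 fill(6,2,R) [42 cells changed]:
RRRRRY
RRRRRY
RRRRRW
RRRRBR
RRRRRR
RRRRRR
RRRRRR
RRRRRR
RRRRRR
After op 6 paint(3,4,W):
RRRRRY
RRRRRY
RRRRRW
RRRRWR
RRRRRR
RRRRRR
RRRRRR
RRRRRR
RRRRRR
After op 7 paint(5,2,K):
RRRRRY
RRRRRY
RRRRRW
RRRRWR
RRRRRR
RRKRRR
RRRRRR
RRRRRR
RRRRRR

Answer: RRRRRY
RRRRRY
RRRRRW
RRRRWR
RRRRRR
RRKRRR
RRRRRR
RRRRRR
RRRRRR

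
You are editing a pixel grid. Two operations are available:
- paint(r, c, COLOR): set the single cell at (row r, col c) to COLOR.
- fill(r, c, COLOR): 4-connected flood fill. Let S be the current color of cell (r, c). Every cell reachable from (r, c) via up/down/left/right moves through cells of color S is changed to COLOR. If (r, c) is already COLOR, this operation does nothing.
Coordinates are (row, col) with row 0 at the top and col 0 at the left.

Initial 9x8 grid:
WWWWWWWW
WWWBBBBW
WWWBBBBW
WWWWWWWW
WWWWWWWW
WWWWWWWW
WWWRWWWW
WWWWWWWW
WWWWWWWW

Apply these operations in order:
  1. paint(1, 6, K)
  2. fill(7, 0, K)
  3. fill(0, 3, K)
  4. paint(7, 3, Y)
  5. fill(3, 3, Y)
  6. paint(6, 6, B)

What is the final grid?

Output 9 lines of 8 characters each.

Answer: YYYYYYYY
YYYBBBYY
YYYBBBBY
YYYYYYYY
YYYYYYYY
YYYYYYYY
YYYRYYBY
YYYYYYYY
YYYYYYYY

Derivation:
After op 1 paint(1,6,K):
WWWWWWWW
WWWBBBKW
WWWBBBBW
WWWWWWWW
WWWWWWWW
WWWWWWWW
WWWRWWWW
WWWWWWWW
WWWWWWWW
After op 2 fill(7,0,K) [63 cells changed]:
KKKKKKKK
KKKBBBKK
KKKBBBBK
KKKKKKKK
KKKKKKKK
KKKKKKKK
KKKRKKKK
KKKKKKKK
KKKKKKKK
After op 3 fill(0,3,K) [0 cells changed]:
KKKKKKKK
KKKBBBKK
KKKBBBBK
KKKKKKKK
KKKKKKKK
KKKKKKKK
KKKRKKKK
KKKKKKKK
KKKKKKKK
After op 4 paint(7,3,Y):
KKKKKKKK
KKKBBBKK
KKKBBBBK
KKKKKKKK
KKKKKKKK
KKKKKKKK
KKKRKKKK
KKKYKKKK
KKKKKKKK
After op 5 fill(3,3,Y) [63 cells changed]:
YYYYYYYY
YYYBBBYY
YYYBBBBY
YYYYYYYY
YYYYYYYY
YYYYYYYY
YYYRYYYY
YYYYYYYY
YYYYYYYY
After op 6 paint(6,6,B):
YYYYYYYY
YYYBBBYY
YYYBBBBY
YYYYYYYY
YYYYYYYY
YYYYYYYY
YYYRYYBY
YYYYYYYY
YYYYYYYY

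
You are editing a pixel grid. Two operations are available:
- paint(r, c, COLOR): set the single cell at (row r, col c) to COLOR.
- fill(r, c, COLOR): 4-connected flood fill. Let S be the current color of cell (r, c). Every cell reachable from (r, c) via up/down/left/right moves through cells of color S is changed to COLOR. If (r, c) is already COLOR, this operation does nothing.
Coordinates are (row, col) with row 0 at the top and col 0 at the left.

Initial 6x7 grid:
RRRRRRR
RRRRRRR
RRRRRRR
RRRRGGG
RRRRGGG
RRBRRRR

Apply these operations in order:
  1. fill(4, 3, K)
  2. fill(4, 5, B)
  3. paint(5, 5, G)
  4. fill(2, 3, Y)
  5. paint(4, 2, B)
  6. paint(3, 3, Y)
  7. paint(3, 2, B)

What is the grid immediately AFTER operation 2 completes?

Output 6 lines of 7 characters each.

Answer: KKKKKKK
KKKKKKK
KKKKKKK
KKKKBBB
KKKKBBB
KKBKKKK

Derivation:
After op 1 fill(4,3,K) [35 cells changed]:
KKKKKKK
KKKKKKK
KKKKKKK
KKKKGGG
KKKKGGG
KKBKKKK
After op 2 fill(4,5,B) [6 cells changed]:
KKKKKKK
KKKKKKK
KKKKKKK
KKKKBBB
KKKKBBB
KKBKKKK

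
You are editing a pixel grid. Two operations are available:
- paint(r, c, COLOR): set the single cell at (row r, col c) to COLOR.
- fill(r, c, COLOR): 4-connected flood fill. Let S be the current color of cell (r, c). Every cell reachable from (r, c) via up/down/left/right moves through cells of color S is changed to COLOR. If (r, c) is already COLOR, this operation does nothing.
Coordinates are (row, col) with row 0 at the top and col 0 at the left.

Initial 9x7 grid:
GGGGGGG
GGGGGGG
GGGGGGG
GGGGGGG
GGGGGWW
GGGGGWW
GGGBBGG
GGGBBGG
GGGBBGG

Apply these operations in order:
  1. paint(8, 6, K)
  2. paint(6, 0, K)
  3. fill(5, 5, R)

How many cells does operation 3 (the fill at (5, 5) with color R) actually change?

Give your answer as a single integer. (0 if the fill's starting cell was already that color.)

Answer: 4

Derivation:
After op 1 paint(8,6,K):
GGGGGGG
GGGGGGG
GGGGGGG
GGGGGGG
GGGGGWW
GGGGGWW
GGGBBGG
GGGBBGG
GGGBBGK
After op 2 paint(6,0,K):
GGGGGGG
GGGGGGG
GGGGGGG
GGGGGGG
GGGGGWW
GGGGGWW
KGGBBGG
GGGBBGG
GGGBBGK
After op 3 fill(5,5,R) [4 cells changed]:
GGGGGGG
GGGGGGG
GGGGGGG
GGGGGGG
GGGGGRR
GGGGGRR
KGGBBGG
GGGBBGG
GGGBBGK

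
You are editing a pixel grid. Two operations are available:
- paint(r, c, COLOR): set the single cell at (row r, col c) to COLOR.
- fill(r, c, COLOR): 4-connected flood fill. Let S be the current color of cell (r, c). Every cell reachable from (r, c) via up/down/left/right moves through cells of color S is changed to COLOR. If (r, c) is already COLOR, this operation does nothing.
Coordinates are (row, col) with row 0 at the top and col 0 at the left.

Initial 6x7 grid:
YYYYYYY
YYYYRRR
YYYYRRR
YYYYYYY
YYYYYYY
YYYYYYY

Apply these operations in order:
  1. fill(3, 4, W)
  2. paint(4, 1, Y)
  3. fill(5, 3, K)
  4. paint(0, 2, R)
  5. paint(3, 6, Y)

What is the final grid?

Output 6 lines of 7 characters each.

Answer: KKRKKKK
KKKKRRR
KKKKRRR
KKKKKKY
KYKKKKK
KKKKKKK

Derivation:
After op 1 fill(3,4,W) [36 cells changed]:
WWWWWWW
WWWWRRR
WWWWRRR
WWWWWWW
WWWWWWW
WWWWWWW
After op 2 paint(4,1,Y):
WWWWWWW
WWWWRRR
WWWWRRR
WWWWWWW
WYWWWWW
WWWWWWW
After op 3 fill(5,3,K) [35 cells changed]:
KKKKKKK
KKKKRRR
KKKKRRR
KKKKKKK
KYKKKKK
KKKKKKK
After op 4 paint(0,2,R):
KKRKKKK
KKKKRRR
KKKKRRR
KKKKKKK
KYKKKKK
KKKKKKK
After op 5 paint(3,6,Y):
KKRKKKK
KKKKRRR
KKKKRRR
KKKKKKY
KYKKKKK
KKKKKKK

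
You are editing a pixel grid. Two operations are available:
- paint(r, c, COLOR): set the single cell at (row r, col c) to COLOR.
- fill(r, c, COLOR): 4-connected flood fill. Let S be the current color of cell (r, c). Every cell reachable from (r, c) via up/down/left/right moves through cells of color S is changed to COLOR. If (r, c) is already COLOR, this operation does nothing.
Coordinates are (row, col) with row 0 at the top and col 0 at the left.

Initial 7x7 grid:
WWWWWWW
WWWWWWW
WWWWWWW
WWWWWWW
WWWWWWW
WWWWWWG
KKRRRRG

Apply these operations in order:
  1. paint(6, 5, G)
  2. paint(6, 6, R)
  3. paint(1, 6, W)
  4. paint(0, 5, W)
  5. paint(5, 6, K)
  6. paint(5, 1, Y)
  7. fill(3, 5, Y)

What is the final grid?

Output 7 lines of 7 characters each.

Answer: YYYYYYY
YYYYYYY
YYYYYYY
YYYYYYY
YYYYYYY
YYYYYYK
KKRRRGR

Derivation:
After op 1 paint(6,5,G):
WWWWWWW
WWWWWWW
WWWWWWW
WWWWWWW
WWWWWWW
WWWWWWG
KKRRRGG
After op 2 paint(6,6,R):
WWWWWWW
WWWWWWW
WWWWWWW
WWWWWWW
WWWWWWW
WWWWWWG
KKRRRGR
After op 3 paint(1,6,W):
WWWWWWW
WWWWWWW
WWWWWWW
WWWWWWW
WWWWWWW
WWWWWWG
KKRRRGR
After op 4 paint(0,5,W):
WWWWWWW
WWWWWWW
WWWWWWW
WWWWWWW
WWWWWWW
WWWWWWG
KKRRRGR
After op 5 paint(5,6,K):
WWWWWWW
WWWWWWW
WWWWWWW
WWWWWWW
WWWWWWW
WWWWWWK
KKRRRGR
After op 6 paint(5,1,Y):
WWWWWWW
WWWWWWW
WWWWWWW
WWWWWWW
WWWWWWW
WYWWWWK
KKRRRGR
After op 7 fill(3,5,Y) [40 cells changed]:
YYYYYYY
YYYYYYY
YYYYYYY
YYYYYYY
YYYYYYY
YYYYYYK
KKRRRGR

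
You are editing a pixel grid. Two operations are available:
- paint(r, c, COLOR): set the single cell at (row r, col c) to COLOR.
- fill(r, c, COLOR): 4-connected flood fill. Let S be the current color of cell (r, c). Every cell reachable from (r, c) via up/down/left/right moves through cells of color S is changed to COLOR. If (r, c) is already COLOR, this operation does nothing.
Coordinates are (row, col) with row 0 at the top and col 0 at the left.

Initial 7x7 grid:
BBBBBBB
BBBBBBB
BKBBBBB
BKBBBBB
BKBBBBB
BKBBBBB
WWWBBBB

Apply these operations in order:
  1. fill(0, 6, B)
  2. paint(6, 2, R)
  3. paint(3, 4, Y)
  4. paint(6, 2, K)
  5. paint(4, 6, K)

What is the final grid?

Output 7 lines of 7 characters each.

After op 1 fill(0,6,B) [0 cells changed]:
BBBBBBB
BBBBBBB
BKBBBBB
BKBBBBB
BKBBBBB
BKBBBBB
WWWBBBB
After op 2 paint(6,2,R):
BBBBBBB
BBBBBBB
BKBBBBB
BKBBBBB
BKBBBBB
BKBBBBB
WWRBBBB
After op 3 paint(3,4,Y):
BBBBBBB
BBBBBBB
BKBBBBB
BKBBYBB
BKBBBBB
BKBBBBB
WWRBBBB
After op 4 paint(6,2,K):
BBBBBBB
BBBBBBB
BKBBBBB
BKBBYBB
BKBBBBB
BKBBBBB
WWKBBBB
After op 5 paint(4,6,K):
BBBBBBB
BBBBBBB
BKBBBBB
BKBBYBB
BKBBBBK
BKBBBBB
WWKBBBB

Answer: BBBBBBB
BBBBBBB
BKBBBBB
BKBBYBB
BKBBBBK
BKBBBBB
WWKBBBB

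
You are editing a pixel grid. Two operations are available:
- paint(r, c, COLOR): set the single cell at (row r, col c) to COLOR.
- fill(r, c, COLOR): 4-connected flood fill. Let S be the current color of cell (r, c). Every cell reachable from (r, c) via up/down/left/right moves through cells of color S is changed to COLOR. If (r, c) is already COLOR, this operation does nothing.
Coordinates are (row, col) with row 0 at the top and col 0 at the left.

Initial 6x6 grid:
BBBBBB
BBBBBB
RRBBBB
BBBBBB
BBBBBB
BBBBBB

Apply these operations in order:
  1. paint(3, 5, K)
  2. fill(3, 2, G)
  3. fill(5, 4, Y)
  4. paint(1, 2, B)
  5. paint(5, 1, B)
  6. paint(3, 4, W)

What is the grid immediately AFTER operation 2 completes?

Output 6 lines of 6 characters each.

Answer: GGGGGG
GGGGGG
RRGGGG
GGGGGK
GGGGGG
GGGGGG

Derivation:
After op 1 paint(3,5,K):
BBBBBB
BBBBBB
RRBBBB
BBBBBK
BBBBBB
BBBBBB
After op 2 fill(3,2,G) [33 cells changed]:
GGGGGG
GGGGGG
RRGGGG
GGGGGK
GGGGGG
GGGGGG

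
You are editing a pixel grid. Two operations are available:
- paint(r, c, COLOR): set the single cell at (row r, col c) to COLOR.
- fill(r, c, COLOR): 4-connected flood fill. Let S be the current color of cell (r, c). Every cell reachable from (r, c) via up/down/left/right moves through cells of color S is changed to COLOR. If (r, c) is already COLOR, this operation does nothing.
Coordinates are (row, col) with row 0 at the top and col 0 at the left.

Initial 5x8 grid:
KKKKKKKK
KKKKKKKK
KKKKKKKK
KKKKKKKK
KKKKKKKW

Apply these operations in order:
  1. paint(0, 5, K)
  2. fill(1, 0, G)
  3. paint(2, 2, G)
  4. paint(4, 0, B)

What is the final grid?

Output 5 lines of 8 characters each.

Answer: GGGGGGGG
GGGGGGGG
GGGGGGGG
GGGGGGGG
BGGGGGGW

Derivation:
After op 1 paint(0,5,K):
KKKKKKKK
KKKKKKKK
KKKKKKKK
KKKKKKKK
KKKKKKKW
After op 2 fill(1,0,G) [39 cells changed]:
GGGGGGGG
GGGGGGGG
GGGGGGGG
GGGGGGGG
GGGGGGGW
After op 3 paint(2,2,G):
GGGGGGGG
GGGGGGGG
GGGGGGGG
GGGGGGGG
GGGGGGGW
After op 4 paint(4,0,B):
GGGGGGGG
GGGGGGGG
GGGGGGGG
GGGGGGGG
BGGGGGGW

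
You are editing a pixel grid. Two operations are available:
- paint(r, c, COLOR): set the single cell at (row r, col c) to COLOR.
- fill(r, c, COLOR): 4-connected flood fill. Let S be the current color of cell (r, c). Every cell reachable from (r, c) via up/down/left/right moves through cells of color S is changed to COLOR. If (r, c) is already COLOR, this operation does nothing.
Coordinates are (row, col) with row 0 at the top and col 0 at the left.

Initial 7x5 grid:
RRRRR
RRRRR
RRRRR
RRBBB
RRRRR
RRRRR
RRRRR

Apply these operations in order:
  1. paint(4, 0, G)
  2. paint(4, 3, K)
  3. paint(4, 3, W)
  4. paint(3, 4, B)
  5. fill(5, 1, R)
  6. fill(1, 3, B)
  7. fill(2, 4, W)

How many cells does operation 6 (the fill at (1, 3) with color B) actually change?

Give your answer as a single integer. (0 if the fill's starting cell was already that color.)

After op 1 paint(4,0,G):
RRRRR
RRRRR
RRRRR
RRBBB
GRRRR
RRRRR
RRRRR
After op 2 paint(4,3,K):
RRRRR
RRRRR
RRRRR
RRBBB
GRRKR
RRRRR
RRRRR
After op 3 paint(4,3,W):
RRRRR
RRRRR
RRRRR
RRBBB
GRRWR
RRRRR
RRRRR
After op 4 paint(3,4,B):
RRRRR
RRRRR
RRRRR
RRBBB
GRRWR
RRRRR
RRRRR
After op 5 fill(5,1,R) [0 cells changed]:
RRRRR
RRRRR
RRRRR
RRBBB
GRRWR
RRRRR
RRRRR
After op 6 fill(1,3,B) [30 cells changed]:
BBBBB
BBBBB
BBBBB
BBBBB
GBBWB
BBBBB
BBBBB

Answer: 30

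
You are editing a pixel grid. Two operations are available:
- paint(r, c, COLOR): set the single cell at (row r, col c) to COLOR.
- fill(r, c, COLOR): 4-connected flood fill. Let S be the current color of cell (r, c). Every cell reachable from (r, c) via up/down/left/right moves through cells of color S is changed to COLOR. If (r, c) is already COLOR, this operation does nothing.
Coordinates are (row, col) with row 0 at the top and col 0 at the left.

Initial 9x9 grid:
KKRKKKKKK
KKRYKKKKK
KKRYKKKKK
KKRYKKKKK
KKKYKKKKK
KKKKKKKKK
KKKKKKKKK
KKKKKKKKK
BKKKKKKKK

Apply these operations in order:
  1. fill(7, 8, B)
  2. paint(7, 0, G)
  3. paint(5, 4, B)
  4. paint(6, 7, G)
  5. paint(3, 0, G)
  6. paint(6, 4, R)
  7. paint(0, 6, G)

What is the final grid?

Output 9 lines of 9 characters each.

Answer: BBRBBBGBB
BBRYBBBBB
BBRYBBBBB
GBRYBBBBB
BBBYBBBBB
BBBBBBBBB
BBBBRBBGB
GBBBBBBBB
BBBBBBBBB

Derivation:
After op 1 fill(7,8,B) [72 cells changed]:
BBRBBBBBB
BBRYBBBBB
BBRYBBBBB
BBRYBBBBB
BBBYBBBBB
BBBBBBBBB
BBBBBBBBB
BBBBBBBBB
BBBBBBBBB
After op 2 paint(7,0,G):
BBRBBBBBB
BBRYBBBBB
BBRYBBBBB
BBRYBBBBB
BBBYBBBBB
BBBBBBBBB
BBBBBBBBB
GBBBBBBBB
BBBBBBBBB
After op 3 paint(5,4,B):
BBRBBBBBB
BBRYBBBBB
BBRYBBBBB
BBRYBBBBB
BBBYBBBBB
BBBBBBBBB
BBBBBBBBB
GBBBBBBBB
BBBBBBBBB
After op 4 paint(6,7,G):
BBRBBBBBB
BBRYBBBBB
BBRYBBBBB
BBRYBBBBB
BBBYBBBBB
BBBBBBBBB
BBBBBBBGB
GBBBBBBBB
BBBBBBBBB
After op 5 paint(3,0,G):
BBRBBBBBB
BBRYBBBBB
BBRYBBBBB
GBRYBBBBB
BBBYBBBBB
BBBBBBBBB
BBBBBBBGB
GBBBBBBBB
BBBBBBBBB
After op 6 paint(6,4,R):
BBRBBBBBB
BBRYBBBBB
BBRYBBBBB
GBRYBBBBB
BBBYBBBBB
BBBBBBBBB
BBBBRBBGB
GBBBBBBBB
BBBBBBBBB
After op 7 paint(0,6,G):
BBRBBBGBB
BBRYBBBBB
BBRYBBBBB
GBRYBBBBB
BBBYBBBBB
BBBBBBBBB
BBBBRBBGB
GBBBBBBBB
BBBBBBBBB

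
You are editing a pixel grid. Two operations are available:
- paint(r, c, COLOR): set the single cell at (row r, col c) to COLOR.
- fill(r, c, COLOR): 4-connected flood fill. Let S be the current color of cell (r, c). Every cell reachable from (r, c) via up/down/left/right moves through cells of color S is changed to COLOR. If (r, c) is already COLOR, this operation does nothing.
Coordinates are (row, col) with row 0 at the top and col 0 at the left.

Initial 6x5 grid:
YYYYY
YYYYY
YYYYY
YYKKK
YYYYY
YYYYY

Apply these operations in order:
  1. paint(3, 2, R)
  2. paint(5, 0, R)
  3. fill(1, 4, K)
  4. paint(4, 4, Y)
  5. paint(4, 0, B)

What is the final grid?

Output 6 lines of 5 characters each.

Answer: KKKKK
KKKKK
KKKKK
KKRKK
BKKKY
RKKKK

Derivation:
After op 1 paint(3,2,R):
YYYYY
YYYYY
YYYYY
YYRKK
YYYYY
YYYYY
After op 2 paint(5,0,R):
YYYYY
YYYYY
YYYYY
YYRKK
YYYYY
RYYYY
After op 3 fill(1,4,K) [26 cells changed]:
KKKKK
KKKKK
KKKKK
KKRKK
KKKKK
RKKKK
After op 4 paint(4,4,Y):
KKKKK
KKKKK
KKKKK
KKRKK
KKKKY
RKKKK
After op 5 paint(4,0,B):
KKKKK
KKKKK
KKKKK
KKRKK
BKKKY
RKKKK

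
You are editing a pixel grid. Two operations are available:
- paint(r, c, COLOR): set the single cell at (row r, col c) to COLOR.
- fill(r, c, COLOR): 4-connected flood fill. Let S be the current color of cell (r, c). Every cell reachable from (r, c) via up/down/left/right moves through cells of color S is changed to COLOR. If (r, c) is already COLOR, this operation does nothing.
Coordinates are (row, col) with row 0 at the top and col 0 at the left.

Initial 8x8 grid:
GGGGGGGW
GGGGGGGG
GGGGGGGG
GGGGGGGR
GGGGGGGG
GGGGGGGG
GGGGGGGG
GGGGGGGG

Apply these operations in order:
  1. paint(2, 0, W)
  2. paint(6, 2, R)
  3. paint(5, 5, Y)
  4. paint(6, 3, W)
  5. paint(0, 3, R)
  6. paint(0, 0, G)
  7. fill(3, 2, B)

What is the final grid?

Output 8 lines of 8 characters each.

Answer: BBBRBBBW
BBBBBBBB
WBBBBBBB
BBBBBBBR
BBBBBBBB
BBBBBYBB
BBRWBBBB
BBBBBBBB

Derivation:
After op 1 paint(2,0,W):
GGGGGGGW
GGGGGGGG
WGGGGGGG
GGGGGGGR
GGGGGGGG
GGGGGGGG
GGGGGGGG
GGGGGGGG
After op 2 paint(6,2,R):
GGGGGGGW
GGGGGGGG
WGGGGGGG
GGGGGGGR
GGGGGGGG
GGGGGGGG
GGRGGGGG
GGGGGGGG
After op 3 paint(5,5,Y):
GGGGGGGW
GGGGGGGG
WGGGGGGG
GGGGGGGR
GGGGGGGG
GGGGGYGG
GGRGGGGG
GGGGGGGG
After op 4 paint(6,3,W):
GGGGGGGW
GGGGGGGG
WGGGGGGG
GGGGGGGR
GGGGGGGG
GGGGGYGG
GGRWGGGG
GGGGGGGG
After op 5 paint(0,3,R):
GGGRGGGW
GGGGGGGG
WGGGGGGG
GGGGGGGR
GGGGGGGG
GGGGGYGG
GGRWGGGG
GGGGGGGG
After op 6 paint(0,0,G):
GGGRGGGW
GGGGGGGG
WGGGGGGG
GGGGGGGR
GGGGGGGG
GGGGGYGG
GGRWGGGG
GGGGGGGG
After op 7 fill(3,2,B) [57 cells changed]:
BBBRBBBW
BBBBBBBB
WBBBBBBB
BBBBBBBR
BBBBBBBB
BBBBBYBB
BBRWBBBB
BBBBBBBB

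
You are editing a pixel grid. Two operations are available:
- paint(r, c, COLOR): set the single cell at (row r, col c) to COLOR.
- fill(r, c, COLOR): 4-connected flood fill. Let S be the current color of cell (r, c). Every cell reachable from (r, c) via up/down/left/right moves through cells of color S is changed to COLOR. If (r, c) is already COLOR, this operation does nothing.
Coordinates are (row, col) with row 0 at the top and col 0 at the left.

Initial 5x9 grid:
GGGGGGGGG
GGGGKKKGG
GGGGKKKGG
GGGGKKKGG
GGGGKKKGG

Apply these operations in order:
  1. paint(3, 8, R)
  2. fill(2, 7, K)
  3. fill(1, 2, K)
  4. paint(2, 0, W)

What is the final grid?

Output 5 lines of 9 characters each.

Answer: KKKKKKKKK
KKKKKKKKK
WKKKKKKKK
KKKKKKKKR
KKKKKKKKK

Derivation:
After op 1 paint(3,8,R):
GGGGGGGGG
GGGGKKKGG
GGGGKKKGG
GGGGKKKGR
GGGGKKKGG
After op 2 fill(2,7,K) [32 cells changed]:
KKKKKKKKK
KKKKKKKKK
KKKKKKKKK
KKKKKKKKR
KKKKKKKKK
After op 3 fill(1,2,K) [0 cells changed]:
KKKKKKKKK
KKKKKKKKK
KKKKKKKKK
KKKKKKKKR
KKKKKKKKK
After op 4 paint(2,0,W):
KKKKKKKKK
KKKKKKKKK
WKKKKKKKK
KKKKKKKKR
KKKKKKKKK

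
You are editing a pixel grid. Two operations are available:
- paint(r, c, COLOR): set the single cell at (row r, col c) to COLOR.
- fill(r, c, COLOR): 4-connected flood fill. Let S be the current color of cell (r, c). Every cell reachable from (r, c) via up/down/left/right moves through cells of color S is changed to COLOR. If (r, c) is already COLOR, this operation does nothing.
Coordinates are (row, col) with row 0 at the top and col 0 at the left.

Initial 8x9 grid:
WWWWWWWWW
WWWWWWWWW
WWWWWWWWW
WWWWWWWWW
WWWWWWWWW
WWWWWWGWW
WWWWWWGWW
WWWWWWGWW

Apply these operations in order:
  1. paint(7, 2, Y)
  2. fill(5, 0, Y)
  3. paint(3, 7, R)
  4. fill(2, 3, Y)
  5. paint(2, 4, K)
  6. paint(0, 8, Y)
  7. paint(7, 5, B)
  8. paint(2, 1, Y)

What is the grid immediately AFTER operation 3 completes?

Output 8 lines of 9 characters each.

Answer: YYYYYYYYY
YYYYYYYYY
YYYYYYYYY
YYYYYYYRY
YYYYYYYYY
YYYYYYGYY
YYYYYYGYY
YYYYYYGYY

Derivation:
After op 1 paint(7,2,Y):
WWWWWWWWW
WWWWWWWWW
WWWWWWWWW
WWWWWWWWW
WWWWWWWWW
WWWWWWGWW
WWWWWWGWW
WWYWWWGWW
After op 2 fill(5,0,Y) [68 cells changed]:
YYYYYYYYY
YYYYYYYYY
YYYYYYYYY
YYYYYYYYY
YYYYYYYYY
YYYYYYGYY
YYYYYYGYY
YYYYYYGYY
After op 3 paint(3,7,R):
YYYYYYYYY
YYYYYYYYY
YYYYYYYYY
YYYYYYYRY
YYYYYYYYY
YYYYYYGYY
YYYYYYGYY
YYYYYYGYY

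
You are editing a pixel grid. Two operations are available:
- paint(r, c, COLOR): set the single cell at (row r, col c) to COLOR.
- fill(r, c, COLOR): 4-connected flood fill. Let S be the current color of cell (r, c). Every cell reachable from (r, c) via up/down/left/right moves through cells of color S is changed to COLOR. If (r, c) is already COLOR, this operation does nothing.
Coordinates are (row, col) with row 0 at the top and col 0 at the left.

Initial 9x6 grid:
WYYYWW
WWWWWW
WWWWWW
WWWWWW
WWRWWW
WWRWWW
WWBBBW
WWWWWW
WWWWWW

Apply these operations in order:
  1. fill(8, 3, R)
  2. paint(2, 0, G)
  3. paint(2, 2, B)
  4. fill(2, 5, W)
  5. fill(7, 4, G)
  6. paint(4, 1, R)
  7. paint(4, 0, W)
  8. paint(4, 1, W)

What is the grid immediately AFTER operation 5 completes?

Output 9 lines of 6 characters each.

Answer: GYYYGG
GGGGGG
GGBGGG
GGGGGG
GGGGGG
GGGGGG
GGBBBG
GGGGGG
GGGGGG

Derivation:
After op 1 fill(8,3,R) [46 cells changed]:
RYYYRR
RRRRRR
RRRRRR
RRRRRR
RRRRRR
RRRRRR
RRBBBR
RRRRRR
RRRRRR
After op 2 paint(2,0,G):
RYYYRR
RRRRRR
GRRRRR
RRRRRR
RRRRRR
RRRRRR
RRBBBR
RRRRRR
RRRRRR
After op 3 paint(2,2,B):
RYYYRR
RRRRRR
GRBRRR
RRRRRR
RRRRRR
RRRRRR
RRBBBR
RRRRRR
RRRRRR
After op 4 fill(2,5,W) [46 cells changed]:
WYYYWW
WWWWWW
GWBWWW
WWWWWW
WWWWWW
WWWWWW
WWBBBW
WWWWWW
WWWWWW
After op 5 fill(7,4,G) [46 cells changed]:
GYYYGG
GGGGGG
GGBGGG
GGGGGG
GGGGGG
GGGGGG
GGBBBG
GGGGGG
GGGGGG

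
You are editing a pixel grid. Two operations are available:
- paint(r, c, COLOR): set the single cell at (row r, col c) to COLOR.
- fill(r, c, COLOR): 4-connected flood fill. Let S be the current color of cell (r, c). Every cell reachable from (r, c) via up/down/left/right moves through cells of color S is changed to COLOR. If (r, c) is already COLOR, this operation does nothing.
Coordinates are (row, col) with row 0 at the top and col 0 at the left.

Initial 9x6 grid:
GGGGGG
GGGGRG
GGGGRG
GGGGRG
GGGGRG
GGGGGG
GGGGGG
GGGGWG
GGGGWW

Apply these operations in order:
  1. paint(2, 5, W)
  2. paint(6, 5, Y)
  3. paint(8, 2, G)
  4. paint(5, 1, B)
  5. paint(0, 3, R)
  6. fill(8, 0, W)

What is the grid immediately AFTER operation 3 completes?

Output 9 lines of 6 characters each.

After op 1 paint(2,5,W):
GGGGGG
GGGGRG
GGGGRW
GGGGRG
GGGGRG
GGGGGG
GGGGGG
GGGGWG
GGGGWW
After op 2 paint(6,5,Y):
GGGGGG
GGGGRG
GGGGRW
GGGGRG
GGGGRG
GGGGGG
GGGGGY
GGGGWG
GGGGWW
After op 3 paint(8,2,G):
GGGGGG
GGGGRG
GGGGRW
GGGGRG
GGGGRG
GGGGGG
GGGGGY
GGGGWG
GGGGWW

Answer: GGGGGG
GGGGRG
GGGGRW
GGGGRG
GGGGRG
GGGGGG
GGGGGY
GGGGWG
GGGGWW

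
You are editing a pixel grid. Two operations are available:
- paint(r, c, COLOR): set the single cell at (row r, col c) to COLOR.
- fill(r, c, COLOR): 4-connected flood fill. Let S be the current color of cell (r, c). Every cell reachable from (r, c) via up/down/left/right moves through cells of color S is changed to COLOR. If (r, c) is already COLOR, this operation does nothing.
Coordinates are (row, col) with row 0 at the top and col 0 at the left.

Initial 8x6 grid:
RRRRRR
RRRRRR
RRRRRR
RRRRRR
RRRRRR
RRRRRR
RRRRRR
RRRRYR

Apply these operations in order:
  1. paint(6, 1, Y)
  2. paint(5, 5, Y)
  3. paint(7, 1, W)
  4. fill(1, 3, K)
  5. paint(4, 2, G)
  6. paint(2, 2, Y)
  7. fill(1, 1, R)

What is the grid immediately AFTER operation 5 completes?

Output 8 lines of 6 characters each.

Answer: KKKKKK
KKKKKK
KKKKKK
KKKKKK
KKGKKK
KKKKKY
KYKKKK
KWKKYK

Derivation:
After op 1 paint(6,1,Y):
RRRRRR
RRRRRR
RRRRRR
RRRRRR
RRRRRR
RRRRRR
RYRRRR
RRRRYR
After op 2 paint(5,5,Y):
RRRRRR
RRRRRR
RRRRRR
RRRRRR
RRRRRR
RRRRRY
RYRRRR
RRRRYR
After op 3 paint(7,1,W):
RRRRRR
RRRRRR
RRRRRR
RRRRRR
RRRRRR
RRRRRY
RYRRRR
RWRRYR
After op 4 fill(1,3,K) [44 cells changed]:
KKKKKK
KKKKKK
KKKKKK
KKKKKK
KKKKKK
KKKKKY
KYKKKK
KWKKYK
After op 5 paint(4,2,G):
KKKKKK
KKKKKK
KKKKKK
KKKKKK
KKGKKK
KKKKKY
KYKKKK
KWKKYK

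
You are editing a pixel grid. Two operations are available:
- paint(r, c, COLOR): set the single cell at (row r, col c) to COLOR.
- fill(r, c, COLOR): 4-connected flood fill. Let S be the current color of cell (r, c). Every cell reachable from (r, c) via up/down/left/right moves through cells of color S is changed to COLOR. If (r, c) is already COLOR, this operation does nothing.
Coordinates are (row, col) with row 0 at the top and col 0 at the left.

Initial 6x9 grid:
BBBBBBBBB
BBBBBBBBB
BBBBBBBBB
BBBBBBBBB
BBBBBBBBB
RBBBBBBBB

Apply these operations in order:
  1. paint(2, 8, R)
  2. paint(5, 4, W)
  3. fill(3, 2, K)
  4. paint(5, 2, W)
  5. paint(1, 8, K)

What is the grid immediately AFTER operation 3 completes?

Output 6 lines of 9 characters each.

Answer: KKKKKKKKK
KKKKKKKKK
KKKKKKKKR
KKKKKKKKK
KKKKKKKKK
RKKKWKKKK

Derivation:
After op 1 paint(2,8,R):
BBBBBBBBB
BBBBBBBBB
BBBBBBBBR
BBBBBBBBB
BBBBBBBBB
RBBBBBBBB
After op 2 paint(5,4,W):
BBBBBBBBB
BBBBBBBBB
BBBBBBBBR
BBBBBBBBB
BBBBBBBBB
RBBBWBBBB
After op 3 fill(3,2,K) [51 cells changed]:
KKKKKKKKK
KKKKKKKKK
KKKKKKKKR
KKKKKKKKK
KKKKKKKKK
RKKKWKKKK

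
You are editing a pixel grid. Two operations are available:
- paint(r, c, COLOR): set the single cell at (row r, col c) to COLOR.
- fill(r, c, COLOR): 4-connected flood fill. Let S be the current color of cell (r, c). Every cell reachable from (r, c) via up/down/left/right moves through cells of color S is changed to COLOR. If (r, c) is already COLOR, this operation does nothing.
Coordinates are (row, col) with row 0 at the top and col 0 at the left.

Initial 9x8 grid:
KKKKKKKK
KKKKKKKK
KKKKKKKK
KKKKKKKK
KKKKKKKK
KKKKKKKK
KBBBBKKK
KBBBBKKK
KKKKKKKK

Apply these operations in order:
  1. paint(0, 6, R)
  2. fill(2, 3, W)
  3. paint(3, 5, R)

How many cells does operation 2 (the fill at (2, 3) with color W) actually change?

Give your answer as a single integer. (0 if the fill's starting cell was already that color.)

After op 1 paint(0,6,R):
KKKKKKRK
KKKKKKKK
KKKKKKKK
KKKKKKKK
KKKKKKKK
KKKKKKKK
KBBBBKKK
KBBBBKKK
KKKKKKKK
After op 2 fill(2,3,W) [63 cells changed]:
WWWWWWRW
WWWWWWWW
WWWWWWWW
WWWWWWWW
WWWWWWWW
WWWWWWWW
WBBBBWWW
WBBBBWWW
WWWWWWWW

Answer: 63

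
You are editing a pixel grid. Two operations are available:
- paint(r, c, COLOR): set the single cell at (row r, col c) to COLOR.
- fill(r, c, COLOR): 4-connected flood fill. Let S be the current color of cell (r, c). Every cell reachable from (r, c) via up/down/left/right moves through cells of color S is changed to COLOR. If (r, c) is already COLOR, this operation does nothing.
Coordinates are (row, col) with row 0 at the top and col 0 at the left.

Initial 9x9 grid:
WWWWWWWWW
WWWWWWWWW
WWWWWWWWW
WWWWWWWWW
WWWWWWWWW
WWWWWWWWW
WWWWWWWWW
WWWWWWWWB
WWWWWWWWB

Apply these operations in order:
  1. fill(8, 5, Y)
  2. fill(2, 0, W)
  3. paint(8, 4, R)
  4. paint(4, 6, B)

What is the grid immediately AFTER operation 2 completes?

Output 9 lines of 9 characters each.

After op 1 fill(8,5,Y) [79 cells changed]:
YYYYYYYYY
YYYYYYYYY
YYYYYYYYY
YYYYYYYYY
YYYYYYYYY
YYYYYYYYY
YYYYYYYYY
YYYYYYYYB
YYYYYYYYB
After op 2 fill(2,0,W) [79 cells changed]:
WWWWWWWWW
WWWWWWWWW
WWWWWWWWW
WWWWWWWWW
WWWWWWWWW
WWWWWWWWW
WWWWWWWWW
WWWWWWWWB
WWWWWWWWB

Answer: WWWWWWWWW
WWWWWWWWW
WWWWWWWWW
WWWWWWWWW
WWWWWWWWW
WWWWWWWWW
WWWWWWWWW
WWWWWWWWB
WWWWWWWWB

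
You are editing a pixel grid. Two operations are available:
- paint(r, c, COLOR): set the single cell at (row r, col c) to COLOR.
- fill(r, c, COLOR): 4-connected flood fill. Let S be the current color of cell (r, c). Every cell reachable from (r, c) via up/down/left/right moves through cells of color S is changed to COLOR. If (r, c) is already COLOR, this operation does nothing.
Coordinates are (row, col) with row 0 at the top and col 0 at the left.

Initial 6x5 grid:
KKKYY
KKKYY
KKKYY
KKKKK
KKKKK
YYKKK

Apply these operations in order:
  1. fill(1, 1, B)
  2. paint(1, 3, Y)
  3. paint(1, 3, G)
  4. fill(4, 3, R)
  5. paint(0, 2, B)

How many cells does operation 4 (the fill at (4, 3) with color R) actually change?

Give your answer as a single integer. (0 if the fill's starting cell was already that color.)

After op 1 fill(1,1,B) [22 cells changed]:
BBBYY
BBBYY
BBBYY
BBBBB
BBBBB
YYBBB
After op 2 paint(1,3,Y):
BBBYY
BBBYY
BBBYY
BBBBB
BBBBB
YYBBB
After op 3 paint(1,3,G):
BBBYY
BBBGY
BBBYY
BBBBB
BBBBB
YYBBB
After op 4 fill(4,3,R) [22 cells changed]:
RRRYY
RRRGY
RRRYY
RRRRR
RRRRR
YYRRR

Answer: 22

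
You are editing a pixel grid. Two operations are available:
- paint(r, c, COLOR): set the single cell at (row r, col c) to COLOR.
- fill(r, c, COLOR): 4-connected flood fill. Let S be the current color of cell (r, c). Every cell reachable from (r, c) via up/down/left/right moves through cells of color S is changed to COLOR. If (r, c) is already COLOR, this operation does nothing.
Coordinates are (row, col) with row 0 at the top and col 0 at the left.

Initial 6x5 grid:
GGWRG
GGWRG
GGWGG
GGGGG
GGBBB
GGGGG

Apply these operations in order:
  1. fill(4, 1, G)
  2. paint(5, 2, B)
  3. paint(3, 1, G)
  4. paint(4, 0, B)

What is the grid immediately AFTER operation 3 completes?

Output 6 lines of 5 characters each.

Answer: GGWRG
GGWRG
GGWGG
GGGGG
GGBBB
GGBGG

Derivation:
After op 1 fill(4,1,G) [0 cells changed]:
GGWRG
GGWRG
GGWGG
GGGGG
GGBBB
GGGGG
After op 2 paint(5,2,B):
GGWRG
GGWRG
GGWGG
GGGGG
GGBBB
GGBGG
After op 3 paint(3,1,G):
GGWRG
GGWRG
GGWGG
GGGGG
GGBBB
GGBGG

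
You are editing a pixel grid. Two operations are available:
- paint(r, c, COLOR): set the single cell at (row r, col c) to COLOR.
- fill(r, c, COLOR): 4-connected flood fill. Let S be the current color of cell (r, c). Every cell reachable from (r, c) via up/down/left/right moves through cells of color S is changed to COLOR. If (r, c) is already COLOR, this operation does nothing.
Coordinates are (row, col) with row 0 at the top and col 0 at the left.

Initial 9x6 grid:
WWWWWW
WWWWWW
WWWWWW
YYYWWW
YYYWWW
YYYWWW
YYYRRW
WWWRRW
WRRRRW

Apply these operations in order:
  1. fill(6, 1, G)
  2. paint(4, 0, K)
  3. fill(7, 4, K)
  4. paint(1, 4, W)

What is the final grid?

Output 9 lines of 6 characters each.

Answer: WWWWWW
WWWWWW
WWWWWW
GGGWWW
KGGWWW
GGGWWW
GGGKKW
WWWKKW
WKKKKW

Derivation:
After op 1 fill(6,1,G) [12 cells changed]:
WWWWWW
WWWWWW
WWWWWW
GGGWWW
GGGWWW
GGGWWW
GGGRRW
WWWRRW
WRRRRW
After op 2 paint(4,0,K):
WWWWWW
WWWWWW
WWWWWW
GGGWWW
KGGWWW
GGGWWW
GGGRRW
WWWRRW
WRRRRW
After op 3 fill(7,4,K) [8 cells changed]:
WWWWWW
WWWWWW
WWWWWW
GGGWWW
KGGWWW
GGGWWW
GGGKKW
WWWKKW
WKKKKW
After op 4 paint(1,4,W):
WWWWWW
WWWWWW
WWWWWW
GGGWWW
KGGWWW
GGGWWW
GGGKKW
WWWKKW
WKKKKW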